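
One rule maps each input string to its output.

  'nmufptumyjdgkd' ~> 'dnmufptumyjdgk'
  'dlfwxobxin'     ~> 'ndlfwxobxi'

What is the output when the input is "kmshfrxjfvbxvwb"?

What's happening: move the last character to the front.
Doing the same to "kmshfrxjfvbxvwb": "bkmshfrxjfvbxvw".

bkmshfrxjfvbxvw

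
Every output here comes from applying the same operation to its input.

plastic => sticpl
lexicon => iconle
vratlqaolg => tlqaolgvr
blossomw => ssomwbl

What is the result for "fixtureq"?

Looking at the pairs, the operation is to move the first 3 characters to the end (rotate left by 3), then delete the last character.
Working it through for "fixtureq": intermediate "tureqfix", final "tureqfi".

tureqfi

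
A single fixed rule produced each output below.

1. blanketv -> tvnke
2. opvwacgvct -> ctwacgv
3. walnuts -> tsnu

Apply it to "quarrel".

The rule is to delete the first 3 characters, then move the last 2 characters to the front (rotate right by 2).
On "quarrel": the first step gives "rrel", and the second then gives "elrr".

elrr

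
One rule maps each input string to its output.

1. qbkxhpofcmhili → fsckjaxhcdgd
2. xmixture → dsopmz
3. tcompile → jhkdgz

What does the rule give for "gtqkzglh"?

lfubgc

Looking at the pairs, the operation is to delete the first 2 characters, then shift every letter 5 places backward in the alphabet (wrapping around).
On "gtqkzglh": the first step gives "qkzglh", and the second then gives "lfubgc".
(Check on "tcompile": → "ompile" → "jhkdgz" ✓)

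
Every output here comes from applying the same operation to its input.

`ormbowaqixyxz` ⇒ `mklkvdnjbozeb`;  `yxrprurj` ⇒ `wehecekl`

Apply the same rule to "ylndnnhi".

What's happening: reverse the string, then shift every letter 13 places forward in the alphabet (wrapping around) — i.e. ROT13.
For "ylndnnhi", step one produces "ihnndnly"; step two turns that into "vuaaqayl".

vuaaqayl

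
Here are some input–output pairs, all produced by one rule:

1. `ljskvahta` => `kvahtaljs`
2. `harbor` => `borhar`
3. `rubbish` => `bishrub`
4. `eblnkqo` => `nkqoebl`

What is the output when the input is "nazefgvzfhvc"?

efgvzfhvcnaz

What's happening: move the first 3 characters to the end (rotate left by 3).
For "nazefgvzfhvc" the result is "efgvzfhvcnaz".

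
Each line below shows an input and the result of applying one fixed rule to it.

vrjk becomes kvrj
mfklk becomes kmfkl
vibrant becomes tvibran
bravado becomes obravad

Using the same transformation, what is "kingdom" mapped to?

What's happening: move the last character to the front.
Doing the same to "kingdom": "mkingdo".

mkingdo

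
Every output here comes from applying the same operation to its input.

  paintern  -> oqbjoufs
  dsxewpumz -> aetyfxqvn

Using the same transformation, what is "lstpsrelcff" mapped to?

The rule is to shift every letter 1 place forward in the alphabet (wrapping around), then move the last character to the front.
On "lstpsrelcff": the first step gives "mtuqtsfmdgg", and the second then gives "gmtuqtsfmdg".
(Check on "paintern": → "qbjoufso" → "oqbjoufs" ✓)

gmtuqtsfmdg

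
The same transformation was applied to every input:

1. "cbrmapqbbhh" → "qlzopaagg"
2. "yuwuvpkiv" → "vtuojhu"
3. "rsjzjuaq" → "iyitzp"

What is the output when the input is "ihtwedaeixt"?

svdczdhws

The rule is to delete the first 2 characters, then shift every letter 1 place backward in the alphabet (wrapping around).
On "ihtwedaeixt": the first step gives "twedaeixt", and the second then gives "svdczdhws".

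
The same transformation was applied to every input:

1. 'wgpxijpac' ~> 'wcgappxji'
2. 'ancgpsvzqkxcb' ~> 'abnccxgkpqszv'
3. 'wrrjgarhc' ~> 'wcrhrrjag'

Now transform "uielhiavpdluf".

The transformation: take characters alternately from the front and the back (1st, last, 2nd, 2nd-last, ...).
Applying that to "uielhiavpdluf" gives "ufiuelldhpiva".

ufiuelldhpiva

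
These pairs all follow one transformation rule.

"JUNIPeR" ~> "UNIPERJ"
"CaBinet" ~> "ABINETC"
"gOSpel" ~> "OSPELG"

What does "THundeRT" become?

The pattern: move the first character to the end, then convert every letter to uppercase.
"THundeRT" → "HundeRTT" → "HUNDERTT".

HUNDERTT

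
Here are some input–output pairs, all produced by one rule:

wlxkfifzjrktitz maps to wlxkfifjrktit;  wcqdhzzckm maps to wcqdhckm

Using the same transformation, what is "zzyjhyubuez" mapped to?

The pattern: remove every "z".
So "zzyjhyubuez" becomes "yjhyubue".

yjhyubue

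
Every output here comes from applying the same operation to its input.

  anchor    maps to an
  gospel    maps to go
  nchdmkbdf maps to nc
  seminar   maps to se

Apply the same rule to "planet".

pl

The rule is to keep only the first 2 characters.
Applying that to "planet" gives "pl".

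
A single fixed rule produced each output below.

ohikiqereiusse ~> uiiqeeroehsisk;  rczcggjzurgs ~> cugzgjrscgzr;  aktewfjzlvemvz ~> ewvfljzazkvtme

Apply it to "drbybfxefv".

What's happening: take characters alternately from the front and the back (1st, last, 2nd, 2nd-last, ...), then swap the front and back halves of the string.
Working it through for "drbybfxefv": intermediate "dvrfbeyxbf", final "eyxbfdvrfb".

eyxbfdvrfb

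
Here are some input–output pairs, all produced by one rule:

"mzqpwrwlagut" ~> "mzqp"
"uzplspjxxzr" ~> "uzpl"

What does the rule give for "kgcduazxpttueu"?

Looking at the pairs, the operation is to keep only the first 4 characters.
For "kgcduazxpttueu" the result is "kgcd".

kgcd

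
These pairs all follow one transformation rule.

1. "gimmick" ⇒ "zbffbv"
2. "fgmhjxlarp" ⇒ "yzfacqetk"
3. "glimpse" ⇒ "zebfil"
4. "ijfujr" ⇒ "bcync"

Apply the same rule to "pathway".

The pattern: delete the last character, then shift every letter 7 places backward in the alphabet (wrapping around).
Doing the same to "pathway": "itmapt".

itmapt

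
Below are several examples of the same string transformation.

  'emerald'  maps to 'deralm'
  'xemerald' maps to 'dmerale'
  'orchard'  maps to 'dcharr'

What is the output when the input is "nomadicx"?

xmadico

Rule — delete the first character, then swap the first and last characters.
Applying both steps to "nomadicx": "omadicx", then "xmadico".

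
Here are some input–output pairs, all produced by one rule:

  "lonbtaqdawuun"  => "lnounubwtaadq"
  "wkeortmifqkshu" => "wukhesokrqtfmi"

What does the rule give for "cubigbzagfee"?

Each output is the input with this applied: take characters alternately from the front and the back (1st, last, 2nd, 2nd-last, ...).
For "cubigbzagfee" the result is "ceuebfiggabz".

ceuebfiggabz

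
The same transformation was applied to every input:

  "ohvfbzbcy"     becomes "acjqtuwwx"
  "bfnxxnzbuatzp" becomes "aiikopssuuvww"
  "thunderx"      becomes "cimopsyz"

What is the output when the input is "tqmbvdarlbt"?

ghlmooqvwwy

What's happening: shift every letter 5 places backward in the alphabet (wrapping around), then sort the characters into alphabetical order.
On "tqmbvdarlbt": the first step gives "olhwqyvmgwo", and the second then gives "ghlmooqvwwy".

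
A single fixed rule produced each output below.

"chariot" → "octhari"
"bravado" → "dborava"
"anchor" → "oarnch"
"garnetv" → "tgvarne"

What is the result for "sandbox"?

What's happening: swap the first and last characters, then move the last 2 characters to the front (rotate right by 2).
Working it through for "sandbox": intermediate "xandbos", final "osxandb".

osxandb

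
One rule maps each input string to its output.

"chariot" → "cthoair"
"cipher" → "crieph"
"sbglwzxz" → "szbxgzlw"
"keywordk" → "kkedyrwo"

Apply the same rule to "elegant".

The transformation: take characters alternately from the front and the back (1st, last, 2nd, 2nd-last, ...).
Doing the same to "elegant": "etlneag".

etlneag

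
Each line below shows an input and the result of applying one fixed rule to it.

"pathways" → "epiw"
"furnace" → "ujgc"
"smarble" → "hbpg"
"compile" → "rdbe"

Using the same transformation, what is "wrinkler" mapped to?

lgxc

The rule is to shift every letter 11 places backward in the alphabet (wrapping around), then keep only the first 4 characters.
"wrinkler" → "lgxczatg" → "lgxc".
(Check on "smarble": → "hbpgqat" → "hbpg" ✓)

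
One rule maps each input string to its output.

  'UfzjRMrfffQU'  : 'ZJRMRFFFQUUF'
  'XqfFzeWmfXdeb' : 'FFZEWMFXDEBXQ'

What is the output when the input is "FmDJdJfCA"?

The pattern: move the first 2 characters to the end (rotate left by 2), then convert every letter to uppercase.
"FmDJdJfCA" → "DJdJfCAFm" → "DJDJFCAFM".

DJDJFCAFM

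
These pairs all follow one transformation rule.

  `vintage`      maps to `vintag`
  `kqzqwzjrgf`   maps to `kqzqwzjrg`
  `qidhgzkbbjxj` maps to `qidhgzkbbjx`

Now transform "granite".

Looking at the pairs, the operation is to delete the last character.
Applying that to "granite" gives "granit".

granit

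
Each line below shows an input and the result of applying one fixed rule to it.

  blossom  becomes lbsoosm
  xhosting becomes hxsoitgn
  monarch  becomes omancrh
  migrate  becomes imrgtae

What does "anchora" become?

nahcroa

In each case the input is transformed by: swap each adjacent pair of characters (1↔2, 3↔4, ...).
Doing the same to "anchora": "nahcroa".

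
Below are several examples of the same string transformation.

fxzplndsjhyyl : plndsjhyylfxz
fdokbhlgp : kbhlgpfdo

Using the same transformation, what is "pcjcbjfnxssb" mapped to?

cbjfnxssbpcj

Each output is the input with this applied: move the first 3 characters to the end (rotate left by 3).
So "pcjcbjfnxssb" becomes "cbjfnxssbpcj".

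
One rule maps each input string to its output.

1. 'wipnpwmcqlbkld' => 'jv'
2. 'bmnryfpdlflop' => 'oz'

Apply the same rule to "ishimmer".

vf

Rule — shift every letter 13 places forward in the alphabet (wrapping around) — i.e. ROT13, then keep only the first 2 characters.
On "ishimmer": the first step gives "vfuvzzre", and the second then gives "vf".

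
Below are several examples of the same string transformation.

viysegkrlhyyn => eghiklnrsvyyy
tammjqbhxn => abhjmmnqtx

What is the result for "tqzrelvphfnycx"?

cefhlnpqrtvxyz

The rule is to sort the characters into alphabetical order.
Doing the same to "tqzrelvphfnycx": "cefhlnpqrtvxyz".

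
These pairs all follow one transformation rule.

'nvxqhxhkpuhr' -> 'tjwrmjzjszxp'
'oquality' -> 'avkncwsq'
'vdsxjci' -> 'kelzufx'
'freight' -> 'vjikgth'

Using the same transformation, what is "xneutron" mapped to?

pqtvwgpz

In each case the input is transformed by: reverse the string, then shift every letter 2 places forward in the alphabet (wrapping around).
On "xneutron": the first step gives "nortuenx", and the second then gives "pqtvwgpz".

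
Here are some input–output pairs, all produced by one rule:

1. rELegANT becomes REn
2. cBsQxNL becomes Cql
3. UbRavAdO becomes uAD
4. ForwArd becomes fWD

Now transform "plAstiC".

PSc

The rule is to flip the case of every letter, then keep one character in every 3, starting at position 1 (positions 1st, 4th, 7th, ...).
On "plAstiC": the first step gives "PLaSTIc", and the second then gives "PSc".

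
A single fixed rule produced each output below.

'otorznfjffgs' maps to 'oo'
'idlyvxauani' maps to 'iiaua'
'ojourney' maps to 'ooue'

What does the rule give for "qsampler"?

ae

Looking at the pairs, the operation is to move the last character to the front, then keep only the vowels.
For "qsampler", step one produces "rqsample"; step two turns that into "ae".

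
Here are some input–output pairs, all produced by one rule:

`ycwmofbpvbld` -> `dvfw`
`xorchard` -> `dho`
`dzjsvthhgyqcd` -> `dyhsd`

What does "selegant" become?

The transformation: reverse the string, then keep one character in every 3, starting at position 1 (positions 1st, 4th, 7th, ...).
So "selegant" becomes "tge".
(Check on "xorchard": → "drahcrox" → "dho" ✓)

tge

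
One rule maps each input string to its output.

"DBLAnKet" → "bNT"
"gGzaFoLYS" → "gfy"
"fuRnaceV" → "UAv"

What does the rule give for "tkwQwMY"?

The rule is to flip the case of every letter, then keep one character in every 3, starting at position 2 (positions 2nd, 5th, 8th, ...).
So "tkwQwMY" becomes "KW".

KW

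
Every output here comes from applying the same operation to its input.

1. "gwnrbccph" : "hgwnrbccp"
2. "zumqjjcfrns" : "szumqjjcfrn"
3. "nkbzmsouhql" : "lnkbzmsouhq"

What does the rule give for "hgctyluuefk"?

The transformation: move the last character to the front.
On "hgctyluuefk" that produces "khgctyluuef".

khgctyluuef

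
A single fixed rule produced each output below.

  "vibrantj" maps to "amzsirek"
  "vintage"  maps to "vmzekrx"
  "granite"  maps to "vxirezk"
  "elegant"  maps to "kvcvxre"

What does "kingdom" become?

The pattern: shift every letter 9 places backward in the alphabet (wrapping around), then move the last character to the front.
Doing the same to "kingdom": "dbzexuf".

dbzexuf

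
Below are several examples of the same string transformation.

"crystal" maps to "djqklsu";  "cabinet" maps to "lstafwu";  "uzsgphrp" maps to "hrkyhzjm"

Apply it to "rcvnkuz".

runfcmj

Each output is the input with this applied: shift every letter 8 places backward in the alphabet (wrapping around), then swap the first and last characters.
On "rcvnkuz": the first step gives "junfcmr", and the second then gives "runfcmj".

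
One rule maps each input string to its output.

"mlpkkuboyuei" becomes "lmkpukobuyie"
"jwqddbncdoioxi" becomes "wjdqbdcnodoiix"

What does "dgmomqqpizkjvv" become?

The pattern: swap each adjacent pair of characters (1↔2, 3↔4, ...).
On "dgmomqqpizkjvv" that produces "gdomqmpqzijkvv".

gdomqmpqzijkvv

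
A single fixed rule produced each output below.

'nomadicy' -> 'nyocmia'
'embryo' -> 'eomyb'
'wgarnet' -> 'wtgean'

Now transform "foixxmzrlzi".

fiozilxrxz

The rule is to take characters alternately from the front and the back (1st, last, 2nd, 2nd-last, ...), then delete the last character.
"foixxmzrlzi" → "fiozilxrxz".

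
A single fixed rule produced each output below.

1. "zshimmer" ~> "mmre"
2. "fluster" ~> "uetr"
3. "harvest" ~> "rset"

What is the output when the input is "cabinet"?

The pattern: swap each adjacent pair of characters (1↔2, 3↔4, ...), then keep only the last 4 characters.
For "cabinet", step one produces "acibent"; step two turns that into "bent".
(Check on "fluster": → "lfsuetr" → "uetr" ✓)

bent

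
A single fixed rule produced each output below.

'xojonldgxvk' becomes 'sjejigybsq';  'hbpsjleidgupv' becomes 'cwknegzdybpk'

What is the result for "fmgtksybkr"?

The pattern: delete the last character, then shift every letter 5 places backward in the alphabet (wrapping around).
On "fmgtksybkr": the first step gives "fmgtksybk", and the second then gives "ahbofntwf".

ahbofntwf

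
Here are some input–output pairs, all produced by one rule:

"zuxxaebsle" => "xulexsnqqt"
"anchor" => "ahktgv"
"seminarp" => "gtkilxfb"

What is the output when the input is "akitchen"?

vaxgtdbm

In each case the input is transformed by: shift every letter 7 places backward in the alphabet (wrapping around), then swap the front and back halves of the string.
Applying that to "akitchen" gives "vaxgtdbm".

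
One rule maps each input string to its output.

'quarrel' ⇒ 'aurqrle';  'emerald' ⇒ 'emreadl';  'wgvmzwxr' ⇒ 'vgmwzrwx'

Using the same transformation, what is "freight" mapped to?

Rule — move the first 2 characters to the end (rotate left by 2), then take characters alternately from the front and the back (1st, last, 2nd, 2nd-last, ...).
Starting from "freight": after the first operation, "eightfr"; after the second, "erifgth".

erifgth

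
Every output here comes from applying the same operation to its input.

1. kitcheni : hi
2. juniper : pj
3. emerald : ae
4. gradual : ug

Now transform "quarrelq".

Rule — move the first 2 characters to the end (rotate left by 2), then keep one character in every 3, starting at position 3 (positions 3rd, 6th, 9th, ...).
Working it through for "quarrelq": intermediate "arrelqqu", final "rq".

rq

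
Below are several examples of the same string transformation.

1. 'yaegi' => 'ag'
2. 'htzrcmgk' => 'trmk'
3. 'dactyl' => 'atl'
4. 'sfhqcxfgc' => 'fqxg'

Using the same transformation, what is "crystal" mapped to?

The rule is to keep every other character starting from the second (positions 2nd, 4th, 6th, ...).
On "crystal" that produces "rsa".

rsa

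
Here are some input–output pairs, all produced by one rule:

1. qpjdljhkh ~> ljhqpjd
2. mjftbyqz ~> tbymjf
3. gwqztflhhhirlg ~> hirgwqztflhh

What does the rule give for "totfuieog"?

uietotf

The pattern: delete the last 2 characters, then move the last 3 characters to the front (rotate right by 3).
Starting from "totfuieog": after the first operation, "totfuie"; after the second, "uietotf".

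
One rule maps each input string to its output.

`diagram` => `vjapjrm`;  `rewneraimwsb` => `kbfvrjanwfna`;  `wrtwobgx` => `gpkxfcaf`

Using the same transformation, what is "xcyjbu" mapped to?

The pattern: shift every letter 9 places forward in the alphabet (wrapping around), then reverse the string.
Applying both steps to "xcyjbu": "glhskd", then "dkshlg".

dkshlg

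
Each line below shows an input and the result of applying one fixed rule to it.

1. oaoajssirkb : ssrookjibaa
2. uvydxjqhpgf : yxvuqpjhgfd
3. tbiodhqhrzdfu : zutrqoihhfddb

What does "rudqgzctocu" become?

zuutrqogdcc

The transformation: sort the characters into reverse alphabetical order.
Doing the same to "rudqgzctocu": "zuutrqogdcc".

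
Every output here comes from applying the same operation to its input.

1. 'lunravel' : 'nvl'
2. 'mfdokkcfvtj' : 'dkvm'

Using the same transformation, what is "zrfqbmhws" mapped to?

Rule — move the first 2 characters to the end (rotate left by 2), then keep one character in every 3, starting at position 1 (positions 1st, 4th, 7th, ...).
On "zrfqbmhws": the first step gives "fqbmhwszr", and the second then gives "fms".

fms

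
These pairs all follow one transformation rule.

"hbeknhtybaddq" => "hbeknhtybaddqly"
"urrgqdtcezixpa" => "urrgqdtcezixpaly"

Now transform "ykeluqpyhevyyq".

ykeluqpyhevyyqly

What's happening: append "ly".
Applying that to "ykeluqpyhevyyq" gives "ykeluqpyhevyyqly".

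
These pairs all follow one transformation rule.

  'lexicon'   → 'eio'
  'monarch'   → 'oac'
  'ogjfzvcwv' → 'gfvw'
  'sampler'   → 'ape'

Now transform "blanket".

Each output is the input with this applied: keep every other character starting from the second (positions 2nd, 4th, 6th, ...).
On "blanket" that produces "lne".

lne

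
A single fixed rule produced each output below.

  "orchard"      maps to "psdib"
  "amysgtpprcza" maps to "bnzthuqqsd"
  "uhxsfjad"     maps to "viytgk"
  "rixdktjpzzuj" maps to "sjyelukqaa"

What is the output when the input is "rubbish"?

svccj

In each case the input is transformed by: shift every letter 1 place forward in the alphabet (wrapping around), then delete the last 2 characters.
"rubbish" → "svccjti" → "svccj".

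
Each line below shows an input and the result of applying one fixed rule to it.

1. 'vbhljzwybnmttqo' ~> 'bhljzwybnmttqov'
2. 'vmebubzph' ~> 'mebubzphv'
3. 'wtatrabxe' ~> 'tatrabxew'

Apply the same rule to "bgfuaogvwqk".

The transformation: move the first character to the end.
For "bgfuaogvwqk" the result is "gfuaogvwqkb".

gfuaogvwqkb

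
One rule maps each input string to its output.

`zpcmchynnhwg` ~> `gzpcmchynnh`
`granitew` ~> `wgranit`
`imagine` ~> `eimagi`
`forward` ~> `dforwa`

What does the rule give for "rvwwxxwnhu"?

In each case the input is transformed by: move the last 2 characters to the front (rotate right by 2), then delete the first character.
On "rvwwxxwnhu" that produces "urvwwxxwn".

urvwwxxwn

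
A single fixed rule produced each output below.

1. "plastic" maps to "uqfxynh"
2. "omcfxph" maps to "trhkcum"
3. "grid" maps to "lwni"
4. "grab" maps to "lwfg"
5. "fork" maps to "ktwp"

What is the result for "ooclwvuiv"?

tthqbazna

In each case the input is transformed by: shift every letter 5 places forward in the alphabet (wrapping around).
Applying that to "ooclwvuiv" gives "tthqbazna".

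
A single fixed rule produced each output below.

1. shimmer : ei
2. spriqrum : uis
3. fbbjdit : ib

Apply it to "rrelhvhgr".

ghr

The pattern: reverse the string, then keep one character in every 3, starting at position 2 (positions 2nd, 5th, 8th, ...).
So "rrelhvhgr" becomes "ghr".
(Check on "shimmer": → "remmihs" → "ei" ✓)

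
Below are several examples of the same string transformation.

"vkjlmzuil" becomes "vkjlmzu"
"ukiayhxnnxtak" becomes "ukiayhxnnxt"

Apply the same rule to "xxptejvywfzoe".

xxptejvywfz

The pattern: delete the last 2 characters.
Doing the same to "xxptejvywfzoe": "xxptejvywfz".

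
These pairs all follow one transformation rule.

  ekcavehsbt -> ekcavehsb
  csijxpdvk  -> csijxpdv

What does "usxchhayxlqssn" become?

The pattern: delete the last character.
On "usxchhayxlqssn" that produces "usxchhayxlqss".

usxchhayxlqss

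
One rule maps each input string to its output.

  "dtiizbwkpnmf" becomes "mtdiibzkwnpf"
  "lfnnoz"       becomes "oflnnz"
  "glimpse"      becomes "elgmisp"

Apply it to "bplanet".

The rule is to swap each adjacent pair of characters (1↔2, 3↔4, ...), then move the last character to the front.
Applying both steps to "bplanet": "pbalent", then "tpbalen".

tpbalen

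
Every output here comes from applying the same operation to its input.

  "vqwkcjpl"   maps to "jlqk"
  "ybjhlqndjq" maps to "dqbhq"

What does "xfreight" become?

The transformation: move the last 3 characters to the front (rotate right by 3), then keep every other character starting from the first (positions 1st, 3rd, 5th, ...).
On "xfreight": the first step gives "ghtxfrei", and the second then gives "gtfe".

gtfe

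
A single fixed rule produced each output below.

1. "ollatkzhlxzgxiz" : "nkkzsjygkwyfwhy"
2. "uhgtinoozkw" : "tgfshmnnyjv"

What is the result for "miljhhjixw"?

lhkiggihwv

Rule — shift every letter 1 place backward in the alphabet (wrapping around).
Applying that to "miljhhjixw" gives "lhkiggihwv".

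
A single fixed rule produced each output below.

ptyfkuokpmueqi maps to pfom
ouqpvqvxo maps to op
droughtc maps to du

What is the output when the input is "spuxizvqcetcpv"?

What's happening: keep one character in every 3, starting at position 1 (positions 1st, 4th, 7th, ...), then delete the last character.
Applying that to "spuxizvqcetcpv" gives "sxve".
(Check on "ouqpvqvxo": → "opv" → "op" ✓)

sxve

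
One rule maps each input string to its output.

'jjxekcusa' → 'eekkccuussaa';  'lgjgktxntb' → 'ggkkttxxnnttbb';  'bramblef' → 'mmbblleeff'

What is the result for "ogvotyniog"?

Rule — delete the first 3 characters, then double every character.
Doing the same to "ogvotyniog": "oottyynniioogg".

oottyynniioogg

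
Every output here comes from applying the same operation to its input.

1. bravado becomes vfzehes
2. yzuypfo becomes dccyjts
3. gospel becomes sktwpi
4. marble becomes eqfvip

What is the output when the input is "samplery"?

ewtqipcv

In each case the input is transformed by: swap each adjacent pair of characters (1↔2, 3↔4, ...), then shift every letter 4 places forward in the alphabet (wrapping around).
Starting from "samplery": after the first operation, "aspmelyr"; after the second, "ewtqipcv".
(Check on "bravado": → "rbvadao" → "vfzehes" ✓)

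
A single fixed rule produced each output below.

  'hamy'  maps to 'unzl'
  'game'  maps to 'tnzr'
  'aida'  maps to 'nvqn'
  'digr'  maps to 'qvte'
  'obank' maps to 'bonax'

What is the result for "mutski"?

The pattern: shift every letter 13 places forward in the alphabet (wrapping around) — i.e. ROT13.
Applying that to "mutski" gives "zhgfxv".

zhgfxv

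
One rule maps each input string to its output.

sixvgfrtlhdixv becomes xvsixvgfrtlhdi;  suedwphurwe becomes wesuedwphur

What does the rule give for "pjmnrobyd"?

ydpjmnrob

Each output is the input with this applied: move the last 2 characters to the front (rotate right by 2).
So "pjmnrobyd" becomes "ydpjmnrob".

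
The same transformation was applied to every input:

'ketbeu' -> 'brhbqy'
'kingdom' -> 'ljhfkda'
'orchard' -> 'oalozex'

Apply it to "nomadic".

Looking at the pairs, the operation is to shift every letter 3 places backward in the alphabet (wrapping around), then move the last 2 characters to the front (rotate right by 2).
"nomadic" → "kljxafz" → "fzkljxa".

fzkljxa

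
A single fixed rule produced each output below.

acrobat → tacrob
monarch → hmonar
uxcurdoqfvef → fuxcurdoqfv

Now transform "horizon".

nhoriz

The rule is to move the last character to the front, then delete the last character.
Starting from "horizon": after the first operation, "nhorizo"; after the second, "nhoriz".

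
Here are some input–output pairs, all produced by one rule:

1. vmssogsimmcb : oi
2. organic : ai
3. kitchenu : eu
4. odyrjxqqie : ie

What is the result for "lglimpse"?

The transformation: delete the first 3 characters, then keep only the vowels.
Applying both steps to "lglimpse": "impse", then "ie".

ie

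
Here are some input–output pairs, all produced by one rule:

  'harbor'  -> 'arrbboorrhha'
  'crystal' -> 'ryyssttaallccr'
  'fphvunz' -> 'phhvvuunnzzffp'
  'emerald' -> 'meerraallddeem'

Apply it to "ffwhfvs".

fwwhhffvvssfff

The pattern: double every character, then move the first 3 characters to the end (rotate left by 3).
On "ffwhfvs": the first step gives "ffffwwhhffvvss", and the second then gives "fwwhhffvvssfff".
(Check on "harbor": → "hhaarrbboorr" → "arrbboorrhha" ✓)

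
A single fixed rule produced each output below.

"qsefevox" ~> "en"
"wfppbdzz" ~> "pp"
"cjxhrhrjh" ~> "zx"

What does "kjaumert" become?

hj

Looking at the pairs, the operation is to shift every letter 10 places backward in the alphabet (wrapping around), then keep only the last 2 characters.
Working it through for "kjaumert": intermediate "azqkcuhj", final "hj".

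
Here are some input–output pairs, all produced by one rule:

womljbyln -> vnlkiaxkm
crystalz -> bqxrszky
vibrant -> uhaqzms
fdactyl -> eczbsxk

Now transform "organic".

nqfzmhb

In each case the input is transformed by: shift every letter 1 place backward in the alphabet (wrapping around).
So "organic" becomes "nqfzmhb".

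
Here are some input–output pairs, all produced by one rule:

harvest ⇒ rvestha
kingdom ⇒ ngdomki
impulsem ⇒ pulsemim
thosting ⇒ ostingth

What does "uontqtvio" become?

The transformation: move the first 2 characters to the end (rotate left by 2).
Doing the same to "uontqtvio": "ntqtviouo".

ntqtviouo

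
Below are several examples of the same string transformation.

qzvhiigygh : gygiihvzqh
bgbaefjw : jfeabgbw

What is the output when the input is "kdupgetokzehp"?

hezkotegpudkp

The pattern: move the last character to the front, then reverse the string.
Applying both steps to "kdupgetokzehp": "pkdupgetokzeh", then "hezkotegpudkp".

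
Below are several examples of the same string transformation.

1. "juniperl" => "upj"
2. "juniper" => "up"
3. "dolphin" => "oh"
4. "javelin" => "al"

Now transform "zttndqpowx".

tdo

What's happening: swap the first and last characters, then keep one character in every 3, starting at position 2 (positions 2nd, 5th, 8th, ...).
Applying both steps to "zttndqpowx": "xttndqpowz", then "tdo".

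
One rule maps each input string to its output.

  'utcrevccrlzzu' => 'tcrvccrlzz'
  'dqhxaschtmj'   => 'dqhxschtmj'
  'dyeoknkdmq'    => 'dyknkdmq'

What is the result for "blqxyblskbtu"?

Rule — remove every vowel.
On "blqxyblskbtu" that produces "blqxyblskbt".

blqxyblskbt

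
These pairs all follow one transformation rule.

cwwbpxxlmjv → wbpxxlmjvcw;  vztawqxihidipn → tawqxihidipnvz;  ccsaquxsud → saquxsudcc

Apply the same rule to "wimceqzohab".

What's happening: move the first 2 characters to the end (rotate left by 2).
On "wimceqzohab" that produces "mceqzohabwi".

mceqzohabwi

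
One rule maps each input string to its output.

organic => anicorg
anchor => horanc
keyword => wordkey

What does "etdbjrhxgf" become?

bjrhxgfetd

Rule — move the first 3 characters to the end (rotate left by 3).
Applying that to "etdbjrhxgf" gives "bjrhxgfetd".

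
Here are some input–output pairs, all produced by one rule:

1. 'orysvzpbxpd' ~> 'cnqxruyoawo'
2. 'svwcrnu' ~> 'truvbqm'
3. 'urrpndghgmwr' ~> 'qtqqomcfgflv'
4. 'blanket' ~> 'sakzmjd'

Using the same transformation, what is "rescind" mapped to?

cqdrbhm

The transformation: shift every letter 1 place backward in the alphabet (wrapping around), then move the last character to the front.
For "rescind", step one produces "qdrbhmc"; step two turns that into "cqdrbhm".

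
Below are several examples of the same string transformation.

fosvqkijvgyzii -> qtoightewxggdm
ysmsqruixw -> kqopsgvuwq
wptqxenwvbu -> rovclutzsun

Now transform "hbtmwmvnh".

rkuktlffz

In each case the input is transformed by: shift every letter 2 places backward in the alphabet (wrapping around), then move the first 2 characters to the end (rotate left by 2).
"hbtmwmvnh" → "fzrkuktlf" → "rkuktlffz".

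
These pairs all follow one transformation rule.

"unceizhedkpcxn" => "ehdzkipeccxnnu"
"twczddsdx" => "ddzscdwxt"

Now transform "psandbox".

The pattern: take characters alternately from the front and the back (1st, last, 2nd, 2nd-last, ...), then reverse the string.
For "psandbox", step one produces "pxsoabnd"; step two turns that into "dnbaosxp".
(Check on "unceizhedkpcxn": → "unnxccepikzdhe" → "ehdzkipeccxnnu" ✓)

dnbaosxp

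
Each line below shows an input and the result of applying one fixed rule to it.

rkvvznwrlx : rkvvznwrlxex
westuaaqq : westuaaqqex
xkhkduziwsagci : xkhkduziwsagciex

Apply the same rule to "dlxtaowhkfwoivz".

dlxtaowhkfwoivzex

In each case the input is transformed by: append "ex".
Applying that to "dlxtaowhkfwoivz" gives "dlxtaowhkfwoivzex".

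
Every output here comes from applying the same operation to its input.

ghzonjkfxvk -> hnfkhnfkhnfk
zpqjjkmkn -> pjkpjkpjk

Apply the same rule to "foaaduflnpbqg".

Each output is the input with this applied: keep one character in every 3, starting at position 2 (positions 2nd, 5th, 8th, ...), then write the whole string 3 times in a row.
Applying both steps to "foaaduflnpbqg": "odlb", then "odlbodlbodlb".

odlbodlbodlb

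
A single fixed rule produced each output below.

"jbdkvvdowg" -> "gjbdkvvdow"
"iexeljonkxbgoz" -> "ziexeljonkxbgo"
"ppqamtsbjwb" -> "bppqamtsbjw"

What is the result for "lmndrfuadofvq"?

qlmndrfuadofv

Looking at the pairs, the operation is to move the last character to the front.
For "lmndrfuadofvq" the result is "qlmndrfuadofv".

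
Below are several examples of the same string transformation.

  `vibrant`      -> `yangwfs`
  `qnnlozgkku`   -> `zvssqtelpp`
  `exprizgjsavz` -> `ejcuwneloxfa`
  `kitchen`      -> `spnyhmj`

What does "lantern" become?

sqfsyjw

Looking at the pairs, the operation is to move the last character to the front, then shift every letter 5 places forward in the alphabet (wrapping around).
Applying both steps to "lantern": "nlanter", then "sqfsyjw".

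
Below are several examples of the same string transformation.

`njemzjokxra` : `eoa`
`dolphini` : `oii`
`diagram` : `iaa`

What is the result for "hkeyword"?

eo

Rule — keep only the vowels.
So "hkeyword" becomes "eo".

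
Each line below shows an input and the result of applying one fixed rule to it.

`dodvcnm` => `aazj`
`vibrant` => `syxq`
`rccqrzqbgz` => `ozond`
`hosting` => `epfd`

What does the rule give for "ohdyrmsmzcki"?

laopwh

Looking at the pairs, the operation is to keep every other character starting from the first (positions 1st, 3rd, 5th, ...), then shift every letter 3 places backward in the alphabet (wrapping around).
For "ohdyrmsmzcki", step one produces "odrszk"; step two turns that into "laopwh".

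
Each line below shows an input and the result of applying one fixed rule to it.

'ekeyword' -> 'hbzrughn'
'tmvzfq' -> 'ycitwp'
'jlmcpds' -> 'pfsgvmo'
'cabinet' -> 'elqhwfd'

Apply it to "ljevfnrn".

What's happening: shift every letter 3 places forward in the alphabet (wrapping around), then move the first 2 characters to the end (rotate left by 2).
Working it through for "ljevfnrn": intermediate "omhyiquq", final "hyiquqom".

hyiquqom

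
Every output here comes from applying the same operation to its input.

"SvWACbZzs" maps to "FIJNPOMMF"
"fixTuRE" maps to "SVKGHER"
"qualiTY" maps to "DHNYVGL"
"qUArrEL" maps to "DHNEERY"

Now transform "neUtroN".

ARHGEBA

In each case the input is transformed by: shift every letter 13 places forward in the alphabet (wrapping around) — i.e. ROT13, then convert every letter to uppercase.
For "neUtroN", step one produces "arHgebA"; step two turns that into "ARHGEBA".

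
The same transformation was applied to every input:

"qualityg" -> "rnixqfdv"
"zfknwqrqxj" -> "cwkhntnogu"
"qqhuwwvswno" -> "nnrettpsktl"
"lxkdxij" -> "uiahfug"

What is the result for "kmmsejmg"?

The rule is to swap each adjacent pair of characters (1↔2, 3↔4, ...), then shift every letter 3 places backward in the alphabet (wrapping around).
For "kmmsejmg", step one produces "mksmjegm"; step two turns that into "jhpjgbdj".
(Check on "zfknwqrqxj": → "fznkqwqrjx" → "cwkhntnogu" ✓)

jhpjgbdj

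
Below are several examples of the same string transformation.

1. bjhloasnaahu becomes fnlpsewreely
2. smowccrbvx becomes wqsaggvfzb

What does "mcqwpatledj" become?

The rule is to shift every letter 4 places forward in the alphabet (wrapping around).
On "mcqwpatledj" that produces "qguatexpihn".

qguatexpihn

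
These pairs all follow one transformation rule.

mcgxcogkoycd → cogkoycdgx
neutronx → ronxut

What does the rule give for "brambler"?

bleram

The rule is to delete the first 2 characters, then move the first 2 characters to the end (rotate left by 2).
On "brambler": the first step gives "ambler", and the second then gives "bleram".
(Check on "mcgxcogkoycd": → "gxcogkoycd" → "cogkoycdgx" ✓)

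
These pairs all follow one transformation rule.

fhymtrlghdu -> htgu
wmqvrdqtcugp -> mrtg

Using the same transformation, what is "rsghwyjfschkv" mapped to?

The rule is to keep one character in every 3, starting at position 2 (positions 2nd, 5th, 8th, ...).
So "rsghwyjfschkv" becomes "swfh".

swfh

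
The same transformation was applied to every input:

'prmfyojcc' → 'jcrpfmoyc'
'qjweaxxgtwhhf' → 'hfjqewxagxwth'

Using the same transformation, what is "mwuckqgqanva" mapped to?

The pattern: swap each adjacent pair of characters (1↔2, 3↔4, ...), then move the last 2 characters to the front (rotate right by 2).
On "mwuckqgqanva": the first step gives "wmcuqkqgnaav", and the second then gives "avwmcuqkqgna".

avwmcuqkqgna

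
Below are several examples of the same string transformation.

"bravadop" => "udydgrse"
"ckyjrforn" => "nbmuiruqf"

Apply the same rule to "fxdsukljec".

Rule — shift every letter 3 places forward in the alphabet (wrapping around), then move the first character to the end.
Working it through for "fxdsukljec": intermediate "iagvxnomhf", final "agvxnomhfi".
(Check on "bravadop": → "eudydgrs" → "udydgrse" ✓)

agvxnomhfi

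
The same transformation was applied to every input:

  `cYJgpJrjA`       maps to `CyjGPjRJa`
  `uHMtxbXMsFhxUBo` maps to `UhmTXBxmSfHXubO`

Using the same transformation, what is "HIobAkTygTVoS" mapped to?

hiOBaKtYGtvOs

Each output is the input with this applied: flip the case of every letter.
So "HIobAkTygTVoS" becomes "hiOBaKtYGtvOs".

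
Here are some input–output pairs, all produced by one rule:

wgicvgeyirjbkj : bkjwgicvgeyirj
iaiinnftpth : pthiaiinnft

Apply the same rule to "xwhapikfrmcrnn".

Rule — move the last 3 characters to the front (rotate right by 3).
Doing the same to "xwhapikfrmcrnn": "rnnxwhapikfrmc".

rnnxwhapikfrmc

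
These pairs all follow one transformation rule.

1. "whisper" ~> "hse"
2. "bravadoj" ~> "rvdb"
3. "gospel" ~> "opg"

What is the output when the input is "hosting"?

otn

In each case the input is transformed by: swap the first and last characters, then keep every other character starting from the second (positions 2nd, 4th, 6th, ...).
For "hosting", step one produces "gostinh"; step two turns that into "otn".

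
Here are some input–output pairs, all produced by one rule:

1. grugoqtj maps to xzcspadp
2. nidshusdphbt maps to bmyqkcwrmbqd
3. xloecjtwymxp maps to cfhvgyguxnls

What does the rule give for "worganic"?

In each case the input is transformed by: swap the front and back halves of the string, then shift every letter 9 places forward in the alphabet (wrapping around).
Applying both steps to "worganic": "anicworg", then "jwrlfxap".

jwrlfxap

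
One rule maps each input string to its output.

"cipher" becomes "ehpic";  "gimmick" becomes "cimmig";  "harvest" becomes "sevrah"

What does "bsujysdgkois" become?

iokgdsyjusb

Each output is the input with this applied: reverse the string, then delete the first character.
On "bsujysdgkois": the first step gives "siokgdsyjusb", and the second then gives "iokgdsyjusb".
(Check on "harvest": → "tsevrah" → "sevrah" ✓)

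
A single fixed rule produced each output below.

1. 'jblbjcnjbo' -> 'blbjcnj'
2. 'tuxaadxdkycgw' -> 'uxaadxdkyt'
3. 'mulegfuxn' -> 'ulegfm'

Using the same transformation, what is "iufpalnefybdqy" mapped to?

What's happening: delete the last 3 characters, then move the first character to the end.
For "iufpalnefybdqy", step one produces "iufpalnefyb"; step two turns that into "ufpalnefybi".

ufpalnefybi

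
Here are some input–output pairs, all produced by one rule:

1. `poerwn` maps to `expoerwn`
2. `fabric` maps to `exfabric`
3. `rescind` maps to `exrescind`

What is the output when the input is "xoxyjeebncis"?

The transformation: prepend "ex".
So "xoxyjeebncis" becomes "exxoxyjeebncis".

exxoxyjeebncis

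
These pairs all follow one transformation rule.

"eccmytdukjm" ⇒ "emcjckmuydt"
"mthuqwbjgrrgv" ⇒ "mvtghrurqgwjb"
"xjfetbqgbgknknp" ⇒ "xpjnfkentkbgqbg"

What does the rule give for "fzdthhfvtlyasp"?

Looking at the pairs, the operation is to take characters alternately from the front and the back (1st, last, 2nd, 2nd-last, ...).
So "fzdthhfvtlyasp" becomes "fpzsdatyhlhtfv".

fpzsdatyhlhtfv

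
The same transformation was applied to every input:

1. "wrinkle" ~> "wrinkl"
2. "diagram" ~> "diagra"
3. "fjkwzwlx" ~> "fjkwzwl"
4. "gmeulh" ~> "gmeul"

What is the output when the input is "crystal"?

Each output is the input with this applied: delete the last character.
On "crystal" that produces "crysta".

crysta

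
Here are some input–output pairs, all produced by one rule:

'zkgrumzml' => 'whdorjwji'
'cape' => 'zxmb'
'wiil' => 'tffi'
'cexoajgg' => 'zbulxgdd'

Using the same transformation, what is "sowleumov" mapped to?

Rule — shift every letter 3 places backward in the alphabet (wrapping around).
On "sowleumov" that produces "pltibrjls".

pltibrjls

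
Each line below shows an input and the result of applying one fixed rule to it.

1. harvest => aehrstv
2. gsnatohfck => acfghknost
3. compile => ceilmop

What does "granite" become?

Looking at the pairs, the operation is to sort the characters into alphabetical order.
Applying that to "granite" gives "aeginrt".

aeginrt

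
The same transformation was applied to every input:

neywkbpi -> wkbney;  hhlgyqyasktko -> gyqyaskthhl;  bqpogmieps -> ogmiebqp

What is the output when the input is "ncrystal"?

Each output is the input with this applied: delete the last 2 characters, then move the first 3 characters to the end (rotate left by 3).
On "ncrystal": the first step gives "ncryst", and the second then gives "ystncr".

ystncr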